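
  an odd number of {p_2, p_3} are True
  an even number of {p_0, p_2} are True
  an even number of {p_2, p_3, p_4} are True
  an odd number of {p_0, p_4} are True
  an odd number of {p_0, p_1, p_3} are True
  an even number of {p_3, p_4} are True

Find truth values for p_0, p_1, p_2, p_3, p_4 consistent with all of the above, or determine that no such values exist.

p_0=F, p_1=F, p_2=F, p_3=T, p_4=T

{p_2, p_3}: 1 true → odd ✓
{p_0, p_2}: 0 true → even ✓
{p_2, p_3, p_4}: 2 true → even ✓
{p_0, p_4}: 1 true → odd ✓
{p_0, p_1, p_3}: 1 true → odd ✓
{p_3, p_4}: 2 true → even ✓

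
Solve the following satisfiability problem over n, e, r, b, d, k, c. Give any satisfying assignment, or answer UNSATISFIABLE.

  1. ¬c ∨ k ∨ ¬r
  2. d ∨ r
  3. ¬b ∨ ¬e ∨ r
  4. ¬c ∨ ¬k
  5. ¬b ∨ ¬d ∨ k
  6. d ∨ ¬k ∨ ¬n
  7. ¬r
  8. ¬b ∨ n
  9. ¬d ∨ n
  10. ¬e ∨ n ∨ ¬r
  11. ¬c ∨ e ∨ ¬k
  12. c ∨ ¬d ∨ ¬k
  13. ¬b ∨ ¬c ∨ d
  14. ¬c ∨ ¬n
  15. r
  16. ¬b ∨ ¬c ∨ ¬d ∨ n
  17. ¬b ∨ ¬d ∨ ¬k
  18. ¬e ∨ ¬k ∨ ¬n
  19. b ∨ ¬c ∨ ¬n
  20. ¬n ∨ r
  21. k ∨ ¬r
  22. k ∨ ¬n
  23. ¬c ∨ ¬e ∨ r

UNSATISFIABLE

Case r = True:
  Clause (¬r) is falsified — contradiction.
Case r = False:
  Clause (r) is falsified — contradiction.
Both cases fail, so the formula is unsatisfiable.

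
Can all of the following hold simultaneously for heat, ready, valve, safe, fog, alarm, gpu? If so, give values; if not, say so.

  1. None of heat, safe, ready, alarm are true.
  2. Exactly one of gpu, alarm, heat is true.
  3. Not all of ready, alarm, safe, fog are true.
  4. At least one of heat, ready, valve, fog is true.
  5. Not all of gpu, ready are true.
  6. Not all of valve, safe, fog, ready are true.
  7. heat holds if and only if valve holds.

heat=F; ready=F; valve=F; safe=F; fog=T; alarm=F; gpu=T

  (1) {heat, safe, ready, alarm}: 0 true — none ✓
  (2) {gpu, alarm, heat}: 1 true — exactly one ✓
  (3) {ready, alarm, safe, fog}: 1/4 true — not all ✓
  (4) {heat, ready, valve, fog}: 1 true — at least one ✓
  (5) {gpu, ready}: 1/2 true — not all ✓
  (6) {valve, safe, fog, ready}: 1/4 true — not all ✓
  (7) heat=F, valve=F — same ✓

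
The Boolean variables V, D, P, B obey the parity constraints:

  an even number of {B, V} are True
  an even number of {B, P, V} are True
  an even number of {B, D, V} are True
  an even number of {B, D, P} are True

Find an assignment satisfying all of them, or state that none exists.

V = False; D = False; P = False; B = False

{B, V}: 0 true → even ✓
{B, P, V}: 0 true → even ✓
{B, D, V}: 0 true → even ✓
{B, D, P}: 0 true → even ✓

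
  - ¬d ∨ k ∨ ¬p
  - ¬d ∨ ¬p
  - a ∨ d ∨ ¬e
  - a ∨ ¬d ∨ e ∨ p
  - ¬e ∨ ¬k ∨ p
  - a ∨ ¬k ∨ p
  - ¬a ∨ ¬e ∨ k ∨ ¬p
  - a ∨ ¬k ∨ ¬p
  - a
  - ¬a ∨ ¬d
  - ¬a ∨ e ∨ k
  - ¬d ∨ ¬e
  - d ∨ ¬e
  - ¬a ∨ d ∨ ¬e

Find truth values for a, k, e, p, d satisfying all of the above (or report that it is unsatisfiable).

a = True; k = True; e = False; p = True; d = False

Unit clause (a) forces a = True.
In (¬a ∨ ¬d) only ¬d is left, so d = False.
In (d ∨ ¬e) only ¬e is left, so e = False.
In (¬a ∨ e ∨ k) only k is left, so k = True.
Set p = True.
All clauses satisfied.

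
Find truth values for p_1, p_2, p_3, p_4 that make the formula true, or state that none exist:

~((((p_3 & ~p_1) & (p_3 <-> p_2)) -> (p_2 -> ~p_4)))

p_1 = False; p_2 = True; p_3 = True; p_4 = True

  ~((((p_3 & ~p_1) & (p_3 <-> p_2)) -> (p_2 -> ~p_4))) = True
    ((p_3 & ~p_1) & (p_3 <-> p_2)) -> (p_2 -> ~p_4) = False
      (p_3 & ~p_1) & (p_3 <-> p_2) = True
        p_3 & ~p_1 = True
          ~p_1 = True
        p_3 <-> p_2 = True
      p_2 -> ~p_4 = False
        ~p_4 = False
The formula evaluates to True.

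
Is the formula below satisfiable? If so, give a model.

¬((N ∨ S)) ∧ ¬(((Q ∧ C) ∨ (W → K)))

N = False; K = False; S = False; W = True; Q = False; C = True

  ¬((N ∨ S)) = True
    N ∨ S = False
  ¬(((Q ∧ C) ∨ (W → K))) = True
    (Q ∧ C) ∨ (W → K) = False
      Q ∧ C = False
      W → K = False
Both conjuncts True, so the formula holds.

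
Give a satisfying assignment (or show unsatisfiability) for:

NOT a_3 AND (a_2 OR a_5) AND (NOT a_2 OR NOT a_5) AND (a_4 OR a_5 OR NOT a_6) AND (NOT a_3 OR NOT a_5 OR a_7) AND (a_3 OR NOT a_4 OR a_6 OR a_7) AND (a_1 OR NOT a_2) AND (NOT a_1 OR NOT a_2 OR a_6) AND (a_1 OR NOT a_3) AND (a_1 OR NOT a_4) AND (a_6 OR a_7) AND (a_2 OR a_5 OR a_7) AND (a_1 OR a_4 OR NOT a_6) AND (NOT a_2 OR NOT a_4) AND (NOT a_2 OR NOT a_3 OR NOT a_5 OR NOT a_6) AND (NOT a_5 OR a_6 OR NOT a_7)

a_1=T; a_2=F; a_3=F; a_4=F; a_5=T; a_6=T; a_7=T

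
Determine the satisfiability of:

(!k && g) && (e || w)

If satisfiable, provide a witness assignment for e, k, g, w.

e=T, k=F, g=T, w=F

  !k && g = True
    !k = True
  e || w = True
Both conjuncts True, so the formula holds.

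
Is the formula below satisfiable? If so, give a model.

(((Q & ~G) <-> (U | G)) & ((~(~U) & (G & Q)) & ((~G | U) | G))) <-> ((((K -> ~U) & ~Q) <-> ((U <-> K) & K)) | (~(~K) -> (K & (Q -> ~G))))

Q = True, G = True, U = True, K = True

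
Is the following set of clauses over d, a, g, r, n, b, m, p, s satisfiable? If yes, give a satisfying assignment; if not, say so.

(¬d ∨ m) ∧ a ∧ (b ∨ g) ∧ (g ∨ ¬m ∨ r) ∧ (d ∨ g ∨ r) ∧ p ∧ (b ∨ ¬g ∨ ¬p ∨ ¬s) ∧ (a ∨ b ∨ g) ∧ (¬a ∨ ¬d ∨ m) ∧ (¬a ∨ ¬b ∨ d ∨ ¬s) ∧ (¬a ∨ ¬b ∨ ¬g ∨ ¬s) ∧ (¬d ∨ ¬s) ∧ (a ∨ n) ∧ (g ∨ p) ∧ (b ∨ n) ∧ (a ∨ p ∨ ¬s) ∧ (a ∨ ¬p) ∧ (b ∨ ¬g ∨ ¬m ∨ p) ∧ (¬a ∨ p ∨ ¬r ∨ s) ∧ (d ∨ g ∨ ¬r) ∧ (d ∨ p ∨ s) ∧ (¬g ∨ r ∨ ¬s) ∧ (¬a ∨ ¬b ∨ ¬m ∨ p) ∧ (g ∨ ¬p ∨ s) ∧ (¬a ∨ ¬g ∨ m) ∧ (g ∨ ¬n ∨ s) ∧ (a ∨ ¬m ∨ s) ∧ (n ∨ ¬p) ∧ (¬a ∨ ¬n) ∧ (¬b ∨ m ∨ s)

Case a = True:
  (p) forces p = True.
  (n ∨ ¬p) forces n = True.
  Clause (¬a ∨ ¬n) is falsified — contradiction.
Case a = False:
  Clause (a) is falsified — contradiction.
Both cases fail, so the formula is unsatisfiable.

UNSATISFIABLE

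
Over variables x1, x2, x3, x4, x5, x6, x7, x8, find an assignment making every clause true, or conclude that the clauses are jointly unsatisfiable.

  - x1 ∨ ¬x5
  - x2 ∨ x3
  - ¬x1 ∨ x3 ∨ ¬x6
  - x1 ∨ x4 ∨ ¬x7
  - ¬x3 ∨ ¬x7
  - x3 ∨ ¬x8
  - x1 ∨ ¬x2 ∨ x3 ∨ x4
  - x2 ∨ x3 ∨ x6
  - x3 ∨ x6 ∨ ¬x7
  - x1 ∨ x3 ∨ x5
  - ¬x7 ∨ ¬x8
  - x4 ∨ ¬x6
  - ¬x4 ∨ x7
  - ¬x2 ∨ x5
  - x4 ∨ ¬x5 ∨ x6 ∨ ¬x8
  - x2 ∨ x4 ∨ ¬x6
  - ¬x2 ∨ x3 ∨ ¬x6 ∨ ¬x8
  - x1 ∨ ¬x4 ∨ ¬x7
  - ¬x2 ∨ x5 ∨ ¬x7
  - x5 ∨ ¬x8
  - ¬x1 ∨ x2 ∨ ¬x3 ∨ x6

x1=T, x2=T, x3=F, x4=F, x5=T, x6=F, x7=F, x8=F

Set x1 = True.
Set x2 = True.
  then (¬x2 ∨ x5) forces x5 = True.
Set x3 = False.
  then (¬x1 ∨ x3 ∨ ¬x6) forces x6 = False.
  then (x3 ∨ ¬x8) forces x8 = False.
  then (x3 ∨ x6 ∨ ¬x7) forces x7 = False.
  then (¬x4 ∨ x7) forces x4 = False.
All clauses satisfied.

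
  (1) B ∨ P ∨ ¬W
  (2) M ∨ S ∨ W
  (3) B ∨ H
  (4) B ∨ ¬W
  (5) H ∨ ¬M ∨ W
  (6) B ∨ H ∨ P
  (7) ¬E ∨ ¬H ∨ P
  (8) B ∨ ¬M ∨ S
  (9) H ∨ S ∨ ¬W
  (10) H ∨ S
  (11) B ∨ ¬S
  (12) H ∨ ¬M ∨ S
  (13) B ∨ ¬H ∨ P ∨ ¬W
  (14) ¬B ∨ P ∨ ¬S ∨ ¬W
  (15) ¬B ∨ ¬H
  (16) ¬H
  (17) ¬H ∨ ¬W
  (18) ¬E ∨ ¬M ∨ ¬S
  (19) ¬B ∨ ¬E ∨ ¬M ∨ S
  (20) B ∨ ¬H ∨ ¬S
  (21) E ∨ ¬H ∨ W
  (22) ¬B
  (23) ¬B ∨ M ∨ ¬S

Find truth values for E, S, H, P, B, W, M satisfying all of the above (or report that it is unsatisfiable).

Unsatisfiable — no assignment works.

Case H = True:
  Clause (¬H) is falsified — contradiction.
Case H = False:
  (B ∨ H) forces B = True.
  Clause (¬B) is falsified — contradiction.
Both cases fail, so the formula is unsatisfiable.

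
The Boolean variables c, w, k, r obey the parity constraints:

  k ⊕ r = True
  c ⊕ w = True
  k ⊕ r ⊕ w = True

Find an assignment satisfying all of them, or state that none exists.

c = True, w = False, k = False, r = True

k ⊕ r = F ⊕ T = True ✓
c ⊕ w = T ⊕ F = True ✓
k ⊕ r ⊕ w = F ⊕ T ⊕ F = True ✓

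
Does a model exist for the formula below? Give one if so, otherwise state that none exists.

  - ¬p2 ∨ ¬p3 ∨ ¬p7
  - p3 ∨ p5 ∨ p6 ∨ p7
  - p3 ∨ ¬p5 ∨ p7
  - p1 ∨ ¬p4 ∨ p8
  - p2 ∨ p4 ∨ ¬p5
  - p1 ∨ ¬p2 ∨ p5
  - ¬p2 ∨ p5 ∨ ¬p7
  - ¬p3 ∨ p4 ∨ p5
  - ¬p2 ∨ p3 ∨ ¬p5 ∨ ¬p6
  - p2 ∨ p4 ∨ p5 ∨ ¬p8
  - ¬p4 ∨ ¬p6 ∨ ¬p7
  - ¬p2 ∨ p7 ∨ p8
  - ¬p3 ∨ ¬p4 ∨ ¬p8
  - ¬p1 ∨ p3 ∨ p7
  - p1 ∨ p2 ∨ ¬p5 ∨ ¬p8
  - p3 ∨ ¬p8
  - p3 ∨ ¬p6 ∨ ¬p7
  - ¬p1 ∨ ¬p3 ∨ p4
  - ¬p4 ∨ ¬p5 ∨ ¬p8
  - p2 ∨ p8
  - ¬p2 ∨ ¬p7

Set p1 = False.
Try p2 = False:
  (p2 ∨ p8) forces p8 = True.
  (p1 ∨ p2 ∨ ¬p5 ∨ ¬p8) forces p5 = False.
  (p2 ∨ p4 ∨ p5 ∨ ¬p8) forces p4 = True.
  (¬p3 ∨ ¬p4 ∨ ¬p8) forces p3 = False.
  clause (p3 ∨ ¬p8) is falsified — backtrack.
So p2 = True.
  then (p1 ∨ ¬p2 ∨ p5) forces p5 = True.
  then (¬p2 ∨ ¬p7) forces p7 = False.
  then (p3 ∨ ¬p5 ∨ p7) forces p3 = True.
  then (¬p2 ∨ p7 ∨ p8) forces p8 = True.
  then (¬p3 ∨ ¬p4 ∨ ¬p8) forces p4 = False.
Set p6 = False.
All clauses satisfied.

p1: False, p2: True, p3: True, p4: False, p5: True, p6: False, p7: False, p8: True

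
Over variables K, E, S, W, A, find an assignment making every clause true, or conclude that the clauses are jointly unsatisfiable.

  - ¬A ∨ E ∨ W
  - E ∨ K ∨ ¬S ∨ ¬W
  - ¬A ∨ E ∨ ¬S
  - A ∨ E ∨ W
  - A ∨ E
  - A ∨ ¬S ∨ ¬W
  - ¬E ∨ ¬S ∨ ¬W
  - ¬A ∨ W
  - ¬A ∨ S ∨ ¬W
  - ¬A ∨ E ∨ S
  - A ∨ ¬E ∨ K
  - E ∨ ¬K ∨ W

K = True; E = True; S = False; W = False; A = False

Set K = True.
Try E = False:
  (A ∨ E) forces A = True.
  (¬A ∨ E ∨ W) forces W = True.
  (¬A ∨ E ∨ ¬S) forces S = False.
  clause (¬A ∨ S ∨ ¬W) is falsified — backtrack.
So E = True.
Set S = False.
Set W = False.
  then (¬A ∨ W) forces A = False.
All clauses satisfied.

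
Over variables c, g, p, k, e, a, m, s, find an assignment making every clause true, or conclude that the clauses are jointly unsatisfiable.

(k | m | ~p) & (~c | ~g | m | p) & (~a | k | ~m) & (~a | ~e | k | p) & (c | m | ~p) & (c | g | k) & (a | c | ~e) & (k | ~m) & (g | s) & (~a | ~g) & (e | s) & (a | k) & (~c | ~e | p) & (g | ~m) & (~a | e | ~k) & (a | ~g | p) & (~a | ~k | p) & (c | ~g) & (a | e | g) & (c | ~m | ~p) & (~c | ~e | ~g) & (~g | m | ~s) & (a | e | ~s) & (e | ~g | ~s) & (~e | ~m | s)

c=T, g=F, p=T, k=T, e=T, a=T, m=F, s=T

Set c = True.
Set g = False.
  then (g | s) forces s = True.
  then (g | ~m) forces m = False.
Set p = True.
  then (k | m | ~p) forces k = True.
Set e = True.
Set a = True.
All clauses satisfied.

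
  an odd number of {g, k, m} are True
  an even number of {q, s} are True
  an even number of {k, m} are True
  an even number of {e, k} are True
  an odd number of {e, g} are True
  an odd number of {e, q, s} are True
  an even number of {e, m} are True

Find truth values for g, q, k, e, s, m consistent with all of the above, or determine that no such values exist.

Adding constraints 1, 2, 3, 5, 6 mod 2: every variable appears an even number of times on the left, so the left side is 0.
But the right sides sum to 1 (mod 2). 0 ≠ 1 — the system is inconsistent.

Unsatisfiable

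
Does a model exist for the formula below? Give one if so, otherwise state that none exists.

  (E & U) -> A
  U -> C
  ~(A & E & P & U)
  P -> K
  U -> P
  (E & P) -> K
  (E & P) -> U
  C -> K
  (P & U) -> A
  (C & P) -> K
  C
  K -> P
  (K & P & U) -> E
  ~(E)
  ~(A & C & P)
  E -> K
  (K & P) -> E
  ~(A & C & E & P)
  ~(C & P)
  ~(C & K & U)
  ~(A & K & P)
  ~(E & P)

Case C = True:
  (~C | K) forces K = True.
  (~K | P) forces P = True.
  Clause (~C | ~P) is falsified — contradiction.
Case C = False:
  Clause (C) is falsified — contradiction.
Both cases fail, so the formula is unsatisfiable.

No satisfying assignment exists.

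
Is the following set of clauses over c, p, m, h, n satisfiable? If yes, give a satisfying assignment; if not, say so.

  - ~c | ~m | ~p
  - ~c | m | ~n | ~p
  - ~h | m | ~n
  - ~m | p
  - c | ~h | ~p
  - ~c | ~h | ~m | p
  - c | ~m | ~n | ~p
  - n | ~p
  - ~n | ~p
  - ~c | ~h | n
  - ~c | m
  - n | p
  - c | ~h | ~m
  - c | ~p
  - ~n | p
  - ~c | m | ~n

Case n = True:
  (~n | ~p) forces p = False.
  Clause (~n | p) is falsified — contradiction.
Case n = False:
  (n | ~p) forces p = False.
  Clause (n | p) is falsified — contradiction.
Both cases fail, so the formula is unsatisfiable.

No satisfying assignment exists.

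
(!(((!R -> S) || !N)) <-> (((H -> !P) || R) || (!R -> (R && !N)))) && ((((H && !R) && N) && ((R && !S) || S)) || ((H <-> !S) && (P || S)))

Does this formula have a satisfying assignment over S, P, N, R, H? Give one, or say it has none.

S = False, P = True, N = False, R = False, H = True

  !(((!R -> S) || !N)) <-> (((H -> !P) || R) || (!R -> (R && !N))) = True
    !(((!R -> S) || !N)) = False
      (!R -> S) || !N = True
        !R -> S = False
          !R = True
        !N = True
    ((H -> !P) || R) || (!R -> (R && !N)) = False
      (H -> !P) || R = False
        H -> !P = False
          !P = False
      !R -> (R && !N) = False
        !R = True
        R && !N = False
          !N = True
  (((H && !R) && N) && ((R && !S) || S)) || ((H <-> !S) && (P || S)) = True
    ((H && !R) && N) && ((R && !S) || S) = False
      (H && !R) && N = False
        H && !R = True
          !R = True
      (R && !S) || S = False
        R && !S = False
          !S = True
    (H <-> !S) && (P || S) = True
      H <-> !S = True
        !S = True
      P || S = True
Both conjuncts True, so the formula holds.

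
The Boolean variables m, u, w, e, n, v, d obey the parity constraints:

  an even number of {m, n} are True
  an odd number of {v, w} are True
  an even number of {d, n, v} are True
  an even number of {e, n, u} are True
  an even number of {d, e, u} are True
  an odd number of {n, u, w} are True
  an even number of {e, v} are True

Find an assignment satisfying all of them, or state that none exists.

m: False, u: False, w: True, e: False, n: False, v: False, d: False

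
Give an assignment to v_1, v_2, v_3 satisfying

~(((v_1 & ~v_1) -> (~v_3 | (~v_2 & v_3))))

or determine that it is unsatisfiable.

Case v_1 = True: the formula becomes ~((False -> (~v_3 | (~v_2 & v_3)))) = False.
Case v_1 = False: the formula becomes ~((False -> (~v_3 | (~v_2 & v_3)))) = False.
Both cases fail — unsatisfiable.

No satisfying assignment exists.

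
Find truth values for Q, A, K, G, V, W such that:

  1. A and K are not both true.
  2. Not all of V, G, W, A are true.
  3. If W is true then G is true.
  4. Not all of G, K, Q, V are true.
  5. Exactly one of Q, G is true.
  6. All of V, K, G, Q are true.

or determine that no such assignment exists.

Unsatisfiable — no assignment works.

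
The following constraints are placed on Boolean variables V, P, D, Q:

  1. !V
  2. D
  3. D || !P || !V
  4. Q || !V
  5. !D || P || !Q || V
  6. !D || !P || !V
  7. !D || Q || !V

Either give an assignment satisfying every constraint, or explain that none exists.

V = False, P = True, D = True, Q = True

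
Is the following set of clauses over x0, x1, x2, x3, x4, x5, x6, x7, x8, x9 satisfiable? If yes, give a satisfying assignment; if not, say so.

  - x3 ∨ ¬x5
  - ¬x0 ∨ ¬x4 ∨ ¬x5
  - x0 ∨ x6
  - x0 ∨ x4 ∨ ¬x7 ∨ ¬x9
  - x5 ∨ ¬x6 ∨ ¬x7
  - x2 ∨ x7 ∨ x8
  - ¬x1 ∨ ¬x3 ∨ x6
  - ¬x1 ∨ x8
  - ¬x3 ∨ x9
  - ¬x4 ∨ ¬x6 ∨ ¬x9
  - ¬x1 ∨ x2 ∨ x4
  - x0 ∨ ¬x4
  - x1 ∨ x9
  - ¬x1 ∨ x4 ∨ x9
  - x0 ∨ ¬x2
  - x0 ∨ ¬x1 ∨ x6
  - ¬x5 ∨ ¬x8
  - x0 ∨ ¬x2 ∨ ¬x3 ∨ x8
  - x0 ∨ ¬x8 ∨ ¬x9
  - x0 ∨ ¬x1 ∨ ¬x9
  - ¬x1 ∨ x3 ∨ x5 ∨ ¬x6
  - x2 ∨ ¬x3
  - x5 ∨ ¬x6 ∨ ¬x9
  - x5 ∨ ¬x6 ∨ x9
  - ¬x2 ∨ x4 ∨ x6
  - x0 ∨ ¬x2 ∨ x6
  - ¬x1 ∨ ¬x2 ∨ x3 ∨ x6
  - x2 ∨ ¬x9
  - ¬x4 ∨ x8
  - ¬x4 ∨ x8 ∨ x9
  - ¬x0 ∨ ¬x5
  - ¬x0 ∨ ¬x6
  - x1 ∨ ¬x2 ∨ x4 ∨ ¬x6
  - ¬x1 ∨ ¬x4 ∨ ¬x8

x0 = True, x1 = False, x2 = True, x3 = True, x4 = True, x5 = False, x6 = False, x7 = True, x8 = True, x9 = True

Set x0 = True.
  then (¬x0 ∨ ¬x5) forces x5 = False.
  then (¬x0 ∨ ¬x6) forces x6 = False.
Try x1 = True:
  (¬x1 ∨ ¬x3 ∨ x6) forces x3 = False.
  (¬x1 ∨ x8) forces x8 = True.
  (¬x1 ∨ ¬x2 ∨ x3 ∨ x6) forces x2 = False.
  (¬x1 ∨ x2 ∨ x4) forces x4 = True.
  clause (¬x1 ∨ ¬x4 ∨ ¬x8) is falsified — backtrack.
So x1 = False.
  then (x1 ∨ x9) forces x9 = True.
  then (x2 ∨ ¬x9) forces x2 = True.
  then (¬x2 ∨ x4 ∨ x6) forces x4 = True.
  then (¬x4 ∨ x8) forces x8 = True.
Set x3 = True.
Set x7 = True.
All clauses satisfied.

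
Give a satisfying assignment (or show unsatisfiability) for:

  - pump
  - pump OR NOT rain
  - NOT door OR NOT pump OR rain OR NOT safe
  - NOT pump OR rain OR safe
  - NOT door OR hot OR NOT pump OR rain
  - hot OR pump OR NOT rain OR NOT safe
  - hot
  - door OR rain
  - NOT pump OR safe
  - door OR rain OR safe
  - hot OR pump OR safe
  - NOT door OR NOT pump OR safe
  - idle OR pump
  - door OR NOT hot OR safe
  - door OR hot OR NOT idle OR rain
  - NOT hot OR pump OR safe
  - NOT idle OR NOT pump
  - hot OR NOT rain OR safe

idle=F, rain=T, hot=T, door=T, pump=T, safe=T

Unit clause (pump) forces pump = True.
Unit clause (hot) forces hot = True.
In (NOT pump OR safe) only safe is left, so safe = True.
In (NOT idle OR NOT pump) only NOT idle is left, so idle = False.
Try rain = False:
  (NOT door OR NOT pump OR rain OR NOT safe) forces door = False.
  clause (door OR rain) is falsified — backtrack.
So rain = True.
Set door = True.
All clauses satisfied.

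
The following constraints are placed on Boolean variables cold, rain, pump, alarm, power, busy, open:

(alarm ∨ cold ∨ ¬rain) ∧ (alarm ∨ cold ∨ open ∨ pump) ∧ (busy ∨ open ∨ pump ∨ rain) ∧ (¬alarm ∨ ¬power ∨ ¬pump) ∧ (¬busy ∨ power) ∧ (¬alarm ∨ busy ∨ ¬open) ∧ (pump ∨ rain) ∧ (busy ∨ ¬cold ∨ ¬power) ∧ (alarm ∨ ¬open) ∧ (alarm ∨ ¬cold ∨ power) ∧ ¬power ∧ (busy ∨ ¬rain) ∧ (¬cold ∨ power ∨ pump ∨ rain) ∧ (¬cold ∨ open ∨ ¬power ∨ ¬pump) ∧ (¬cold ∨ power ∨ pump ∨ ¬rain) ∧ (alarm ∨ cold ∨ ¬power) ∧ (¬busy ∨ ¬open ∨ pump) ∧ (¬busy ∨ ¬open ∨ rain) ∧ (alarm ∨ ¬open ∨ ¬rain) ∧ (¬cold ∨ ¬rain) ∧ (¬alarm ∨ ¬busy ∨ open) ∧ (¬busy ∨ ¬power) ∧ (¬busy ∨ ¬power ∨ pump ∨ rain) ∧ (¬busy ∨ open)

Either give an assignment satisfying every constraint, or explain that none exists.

Unit clause (¬power) forces power = False.
In (¬busy ∨ power) only ¬busy is left, so busy = False.
In (busy ∨ ¬rain) only ¬rain is left, so rain = False.
In (pump ∨ rain) only pump is left, so pump = True.
Set cold = True.
  then (alarm ∨ ¬cold ∨ power) forces alarm = True.
  then (¬alarm ∨ busy ∨ ¬open) forces open = False.
All clauses satisfied.

cold=T, rain=F, pump=T, alarm=T, power=F, busy=F, open=F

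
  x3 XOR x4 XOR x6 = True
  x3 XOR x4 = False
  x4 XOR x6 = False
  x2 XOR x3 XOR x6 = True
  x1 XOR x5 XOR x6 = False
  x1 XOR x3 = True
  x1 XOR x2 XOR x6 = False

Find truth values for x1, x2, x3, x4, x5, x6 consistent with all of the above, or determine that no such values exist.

x1: False; x2: True; x3: True; x4: True; x5: True; x6: True

x3 XOR x4 XOR x6 = T XOR T XOR T = True ✓
x3 XOR x4 = T XOR T = False ✓
x4 XOR x6 = T XOR T = False ✓
x2 XOR x3 XOR x6 = T XOR T XOR T = True ✓
x1 XOR x5 XOR x6 = F XOR T XOR T = False ✓
x1 XOR x3 = F XOR T = True ✓
x1 XOR x2 XOR x6 = F XOR T XOR T = False ✓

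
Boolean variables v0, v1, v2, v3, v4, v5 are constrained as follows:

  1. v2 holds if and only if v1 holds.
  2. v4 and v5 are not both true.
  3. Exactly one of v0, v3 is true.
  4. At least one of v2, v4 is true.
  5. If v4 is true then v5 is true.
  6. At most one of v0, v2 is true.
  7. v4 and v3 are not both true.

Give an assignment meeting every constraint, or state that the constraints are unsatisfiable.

v0=F; v1=T; v2=T; v3=T; v4=F; v5=F

  (1) v2=T, v1=T — same ✓
  (2) v4=F, v5=F — not both ✓
  (3) {v0, v3}: 1 true — exactly one ✓
  (4) {v2, v4}: 1 true — at least one ✓
  (5) v4=F ⇒ v5: vacuous ✓
  (6) {v0, v2}: 1 true — at most one ✓
  (7) v4=F, v3=T — not both ✓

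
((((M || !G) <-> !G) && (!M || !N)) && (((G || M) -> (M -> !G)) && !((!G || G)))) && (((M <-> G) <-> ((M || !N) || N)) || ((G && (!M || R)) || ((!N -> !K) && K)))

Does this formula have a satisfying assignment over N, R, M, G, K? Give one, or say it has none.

The conjunct !((!G || G)) is unsatisfiable on its own:
  G=F: evaluates to False.
  G=T: evaluates to False.
So the whole conjunction is unsatisfiable.

No satisfying assignment exists.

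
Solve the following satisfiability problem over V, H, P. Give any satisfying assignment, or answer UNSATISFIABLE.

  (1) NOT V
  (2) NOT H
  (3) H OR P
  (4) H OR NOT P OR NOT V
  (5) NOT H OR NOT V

Unit clause (NOT V) forces V = False.
Unit clause (NOT H) forces H = False.
In (H OR P) only P is left, so P = True.
Check each clause:
  (NOT V): NOT V holds.
  (NOT H): NOT H holds.
  (H OR P): P holds.
  (H OR NOT P OR NOT V): NOT V holds.
  (NOT H OR NOT V): NOT H holds.
All clauses satisfied.

V = False, H = False, P = True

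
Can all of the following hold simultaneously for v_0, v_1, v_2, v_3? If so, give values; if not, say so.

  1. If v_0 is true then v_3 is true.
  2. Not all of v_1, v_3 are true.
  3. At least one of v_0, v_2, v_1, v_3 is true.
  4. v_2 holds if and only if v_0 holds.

v_0=F, v_1=T, v_2=F, v_3=F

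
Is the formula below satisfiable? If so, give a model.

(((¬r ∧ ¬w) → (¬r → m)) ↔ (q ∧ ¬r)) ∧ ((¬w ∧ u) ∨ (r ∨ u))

u = True, r = False, q = True, w = True, m = True

  ((¬r ∧ ¬w) → (¬r → m)) ↔ (q ∧ ¬r) = True
    (¬r ∧ ¬w) → (¬r → m) = True
      ¬r ∧ ¬w = False
        ¬r = True
        ¬w = False
      ¬r → m = True
        ¬r = True
    q ∧ ¬r = True
      ¬r = True
  (¬w ∧ u) ∨ (r ∨ u) = True
    ¬w ∧ u = False
      ¬w = False
    r ∨ u = True
Both conjuncts True, so the formula holds.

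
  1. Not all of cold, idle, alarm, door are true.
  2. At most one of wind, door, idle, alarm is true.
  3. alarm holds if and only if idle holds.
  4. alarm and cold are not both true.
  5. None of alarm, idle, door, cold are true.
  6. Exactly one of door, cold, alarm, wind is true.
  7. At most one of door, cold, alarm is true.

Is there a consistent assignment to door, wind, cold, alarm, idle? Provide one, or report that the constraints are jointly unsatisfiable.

door = False, wind = True, cold = False, alarm = False, idle = False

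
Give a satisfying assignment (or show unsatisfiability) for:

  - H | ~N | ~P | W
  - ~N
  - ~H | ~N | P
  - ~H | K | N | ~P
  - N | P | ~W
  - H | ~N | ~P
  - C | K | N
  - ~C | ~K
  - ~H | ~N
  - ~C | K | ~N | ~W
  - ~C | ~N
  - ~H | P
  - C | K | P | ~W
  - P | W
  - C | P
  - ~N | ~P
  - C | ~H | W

Unit clause (~N) forces N = False.
Try P = False:
  (N | P | ~W) forces W = False.
  clause (P | W) is falsified — backtrack.
So P = True.
Set W = False.
Set C = True.
  then (~C | ~K) forces K = False.
  then (~H | K | N | ~P) forces H = False.
All clauses satisfied.

N=F, P=T, W=F, C=T, K=F, H=F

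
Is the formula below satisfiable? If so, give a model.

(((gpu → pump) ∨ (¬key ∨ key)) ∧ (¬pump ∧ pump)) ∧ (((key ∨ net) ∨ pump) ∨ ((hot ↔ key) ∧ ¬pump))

Unsatisfiable

Case pump = True: the conjunct ¬pump is False.
Case pump = False: the conjunct pump is False.
Both cases fail — unsatisfiable.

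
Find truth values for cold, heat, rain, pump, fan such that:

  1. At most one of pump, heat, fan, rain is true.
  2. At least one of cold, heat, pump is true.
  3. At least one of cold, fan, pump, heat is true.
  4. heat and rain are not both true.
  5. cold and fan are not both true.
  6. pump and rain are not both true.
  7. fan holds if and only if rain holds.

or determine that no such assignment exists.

cold: False; heat: False; rain: False; pump: True; fan: False

  (1) {pump, heat, fan, rain}: 1 true — at most one ✓
  (2) {cold, heat, pump}: 1 true — at least one ✓
  (3) {cold, fan, pump, heat}: 1 true — at least one ✓
  (4) heat=F, rain=F — not both ✓
  (5) cold=F, fan=F — not both ✓
  (6) pump=T, rain=F — not both ✓
  (7) fan=F, rain=F — same ✓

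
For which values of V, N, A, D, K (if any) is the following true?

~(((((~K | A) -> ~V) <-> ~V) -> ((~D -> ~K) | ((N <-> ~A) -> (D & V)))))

V: False; N: False; A: True; D: False; K: True

  ~(((((~K | A) -> ~V) <-> ~V) -> ((~D -> ~K) | ((N <-> ~A) -> (D & V))))) = True
    (((~K | A) -> ~V) <-> ~V) -> ((~D -> ~K) | ((N <-> ~A) -> (D & V))) = False
      ((~K | A) -> ~V) <-> ~V = True
        (~K | A) -> ~V = True
          ~K | A = True
            ~K = False
          ~V = True
        ~V = True
      (~D -> ~K) | ((N <-> ~A) -> (D & V)) = False
        ~D -> ~K = False
          ~D = True
          ~K = False
        (N <-> ~A) -> (D & V) = False
          N <-> ~A = True
            ~A = False
          D & V = False
The formula evaluates to True.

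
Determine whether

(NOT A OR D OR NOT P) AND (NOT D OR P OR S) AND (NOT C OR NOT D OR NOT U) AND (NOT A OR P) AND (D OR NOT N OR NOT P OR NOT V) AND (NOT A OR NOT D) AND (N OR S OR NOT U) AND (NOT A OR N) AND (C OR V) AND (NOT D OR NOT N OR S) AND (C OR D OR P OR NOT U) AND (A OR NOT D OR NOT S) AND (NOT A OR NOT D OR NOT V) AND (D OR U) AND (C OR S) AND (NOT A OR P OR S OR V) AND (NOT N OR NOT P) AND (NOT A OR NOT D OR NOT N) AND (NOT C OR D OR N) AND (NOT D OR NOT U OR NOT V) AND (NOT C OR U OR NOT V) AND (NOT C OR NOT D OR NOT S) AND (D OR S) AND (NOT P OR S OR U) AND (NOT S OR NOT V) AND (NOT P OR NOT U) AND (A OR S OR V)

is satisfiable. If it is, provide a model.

Set D = False.
  then (D OR U) forces U = True.
  then (D OR S) forces S = True.
  then (NOT S OR NOT V) forces V = False.
  then (NOT P OR NOT U) forces P = False.
  then (NOT A OR P) forces A = False.
  then (C OR V) forces C = True.
  then (NOT C OR D OR N) forces N = True.
All clauses satisfied.

D=F, V=F, C=T, A=F, U=T, S=T, P=F, N=T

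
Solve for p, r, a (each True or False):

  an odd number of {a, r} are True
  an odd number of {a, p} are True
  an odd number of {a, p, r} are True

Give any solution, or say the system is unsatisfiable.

p: False, r: False, a: True

{a, r}: 1 true → odd ✓
{a, p}: 1 true → odd ✓
{a, p, r}: 1 true → odd ✓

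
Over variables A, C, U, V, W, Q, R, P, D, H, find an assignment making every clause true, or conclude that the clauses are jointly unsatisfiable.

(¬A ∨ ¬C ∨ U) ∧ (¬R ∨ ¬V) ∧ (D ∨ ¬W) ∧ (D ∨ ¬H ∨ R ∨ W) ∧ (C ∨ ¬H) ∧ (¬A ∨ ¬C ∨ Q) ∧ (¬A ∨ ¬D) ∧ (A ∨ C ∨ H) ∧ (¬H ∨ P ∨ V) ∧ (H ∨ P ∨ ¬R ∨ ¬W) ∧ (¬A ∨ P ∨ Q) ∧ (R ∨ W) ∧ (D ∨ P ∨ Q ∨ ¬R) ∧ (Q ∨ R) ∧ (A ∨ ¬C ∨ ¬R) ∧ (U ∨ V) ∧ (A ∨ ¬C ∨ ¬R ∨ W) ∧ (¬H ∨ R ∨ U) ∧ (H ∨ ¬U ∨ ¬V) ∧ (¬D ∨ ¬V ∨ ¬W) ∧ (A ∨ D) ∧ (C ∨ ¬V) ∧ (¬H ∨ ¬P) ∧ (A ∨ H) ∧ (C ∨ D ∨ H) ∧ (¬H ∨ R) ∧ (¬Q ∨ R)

A=T, C=T, U=T, V=F, W=F, Q=T, R=T, P=F, D=F, H=F

Set A = True.
  then (¬A ∨ ¬D) forces D = False.
  then (D ∨ ¬W) forces W = False.
  then (R ∨ W) forces R = True.
  then (¬R ∨ ¬V) forces V = False.
  then (U ∨ V) forces U = True.
Try C = False:
  (C ∨ ¬H) forces H = False.
  clause (C ∨ D ∨ H) is falsified — backtrack.
So C = True.
  then (¬A ∨ ¬C ∨ Q) forces Q = True.
Set P = False.
  then (¬H ∨ P ∨ V) forces H = False.
All clauses satisfied.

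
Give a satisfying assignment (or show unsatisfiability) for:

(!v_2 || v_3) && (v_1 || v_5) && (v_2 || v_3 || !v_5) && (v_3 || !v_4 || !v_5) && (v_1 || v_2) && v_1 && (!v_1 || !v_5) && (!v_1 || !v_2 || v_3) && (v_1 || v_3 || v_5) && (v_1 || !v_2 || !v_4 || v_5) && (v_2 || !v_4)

v_1 = True; v_2 = False; v_3 = False; v_4 = False; v_5 = False

Unit clause (v_1) forces v_1 = True.
In (!v_1 || !v_5) only !v_5 is left, so v_5 = False.
Set v_2 = False.
  then (v_2 || !v_4) forces v_4 = False.
Set v_3 = False.
All clauses satisfied.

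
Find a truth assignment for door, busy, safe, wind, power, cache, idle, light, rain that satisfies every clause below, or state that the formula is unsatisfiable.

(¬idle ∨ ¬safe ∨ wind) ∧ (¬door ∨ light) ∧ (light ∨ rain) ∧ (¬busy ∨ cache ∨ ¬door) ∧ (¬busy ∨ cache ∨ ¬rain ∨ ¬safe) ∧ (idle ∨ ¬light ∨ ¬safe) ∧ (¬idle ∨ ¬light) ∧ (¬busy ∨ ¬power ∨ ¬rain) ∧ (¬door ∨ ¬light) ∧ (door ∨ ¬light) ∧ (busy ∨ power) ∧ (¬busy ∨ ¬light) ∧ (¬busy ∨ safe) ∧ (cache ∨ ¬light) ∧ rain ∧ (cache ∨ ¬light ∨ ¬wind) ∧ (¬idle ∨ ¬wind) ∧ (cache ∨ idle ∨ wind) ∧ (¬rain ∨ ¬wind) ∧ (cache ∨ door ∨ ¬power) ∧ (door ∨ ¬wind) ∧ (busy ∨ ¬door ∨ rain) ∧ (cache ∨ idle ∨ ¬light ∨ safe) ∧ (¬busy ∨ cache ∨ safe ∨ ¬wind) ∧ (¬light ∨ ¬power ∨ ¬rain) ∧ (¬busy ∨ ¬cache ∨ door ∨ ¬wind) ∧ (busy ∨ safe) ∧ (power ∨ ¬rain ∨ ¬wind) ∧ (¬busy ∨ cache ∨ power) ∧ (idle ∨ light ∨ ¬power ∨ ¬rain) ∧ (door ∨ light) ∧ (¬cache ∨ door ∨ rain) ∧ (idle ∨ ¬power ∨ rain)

No satisfying assignment exists.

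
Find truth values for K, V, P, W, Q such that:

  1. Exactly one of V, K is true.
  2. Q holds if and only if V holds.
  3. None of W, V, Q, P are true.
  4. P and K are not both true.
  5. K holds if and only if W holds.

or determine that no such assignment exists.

The formula is unsatisfiable.

Case W = True:
  Constraint (3) is violated (W=T) — contradiction.
Case W = False:
  (3) forces V = False.
  (1) with V=F forces K = True.
  Constraint (5) is violated (K=T, W=F) — contradiction.
Both cases fail — unsatisfiable.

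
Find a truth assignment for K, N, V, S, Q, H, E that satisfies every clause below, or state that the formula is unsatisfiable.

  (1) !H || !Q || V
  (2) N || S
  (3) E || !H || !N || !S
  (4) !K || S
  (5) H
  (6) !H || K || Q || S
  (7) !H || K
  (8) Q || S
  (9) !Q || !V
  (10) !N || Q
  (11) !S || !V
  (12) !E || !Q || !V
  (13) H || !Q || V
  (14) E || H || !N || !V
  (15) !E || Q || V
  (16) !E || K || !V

K: True; N: False; V: False; S: True; Q: False; H: True; E: False

Unit clause (H) forces H = True.
In (!H || K) only K is left, so K = True.
In (!K || S) only S is left, so S = True.
In (!S || !V) only !V is left, so V = False.
In (!H || !Q || V) only !Q is left, so Q = False.
In (!N || Q) only !N is left, so N = False.
In (!E || Q || V) only !E is left, so E = False.
All clauses satisfied.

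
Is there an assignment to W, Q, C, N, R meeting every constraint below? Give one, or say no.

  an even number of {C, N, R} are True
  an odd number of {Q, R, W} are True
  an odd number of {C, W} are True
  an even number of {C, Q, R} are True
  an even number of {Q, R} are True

W=T, Q=F, C=F, N=F, R=F

{C, N, R}: 0 true → even ✓
{Q, R, W}: 1 true → odd ✓
{C, W}: 1 true → odd ✓
{C, Q, R}: 0 true → even ✓
{Q, R}: 0 true → even ✓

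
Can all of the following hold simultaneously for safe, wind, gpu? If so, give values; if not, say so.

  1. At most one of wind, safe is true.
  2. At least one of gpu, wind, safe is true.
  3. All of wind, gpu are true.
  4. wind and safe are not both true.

safe: False, wind: True, gpu: True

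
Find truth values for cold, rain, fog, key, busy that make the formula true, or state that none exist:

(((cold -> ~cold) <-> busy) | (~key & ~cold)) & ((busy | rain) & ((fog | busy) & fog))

cold = False; rain = False; fog = True; key = True; busy = True

  ((cold -> ~cold) <-> busy) | (~key & ~cold) = True
    (cold -> ~cold) <-> busy = True
      cold -> ~cold = True
        ~cold = True
    ~key & ~cold = False
      ~key = False
      ~cold = True
  (busy | rain) & ((fog | busy) & fog) = True
    busy | rain = True
    (fog | busy) & fog = True
      fog | busy = True
Both conjuncts True, so the formula holds.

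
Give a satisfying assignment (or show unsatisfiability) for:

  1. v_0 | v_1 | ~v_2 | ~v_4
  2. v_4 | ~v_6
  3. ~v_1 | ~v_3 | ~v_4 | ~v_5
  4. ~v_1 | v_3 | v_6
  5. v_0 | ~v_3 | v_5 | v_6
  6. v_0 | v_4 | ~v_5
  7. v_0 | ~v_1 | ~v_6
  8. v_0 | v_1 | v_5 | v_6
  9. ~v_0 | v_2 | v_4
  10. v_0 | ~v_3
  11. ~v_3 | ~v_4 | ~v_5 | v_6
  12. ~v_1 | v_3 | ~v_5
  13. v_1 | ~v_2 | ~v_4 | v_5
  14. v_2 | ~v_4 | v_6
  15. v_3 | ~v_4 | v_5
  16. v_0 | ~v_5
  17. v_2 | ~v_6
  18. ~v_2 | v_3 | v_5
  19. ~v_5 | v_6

v_0: True, v_1: True, v_2: True, v_3: True, v_4: True, v_5: False, v_6: False

Set v_0 = True.
Set v_1 = True.
Try v_2 = False:
  (~v_0 | v_2 | v_4) forces v_4 = True.
  (v_2 | ~v_4 | v_6) forces v_6 = True.
  clause (v_2 | ~v_6) is falsified — backtrack.
So v_2 = True.
Set v_3 = True.
Set v_4 = True.
  then (~v_1 | ~v_3 | ~v_4 | ~v_5) forces v_5 = False.
Set v_6 = False.
All clauses satisfied.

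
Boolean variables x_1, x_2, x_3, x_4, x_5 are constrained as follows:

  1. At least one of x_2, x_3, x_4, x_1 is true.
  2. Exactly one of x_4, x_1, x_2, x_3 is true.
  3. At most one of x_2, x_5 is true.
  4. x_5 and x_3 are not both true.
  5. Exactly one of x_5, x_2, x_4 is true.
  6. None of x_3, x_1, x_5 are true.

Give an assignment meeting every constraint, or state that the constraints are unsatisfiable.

x_1 = False, x_2 = True, x_3 = False, x_4 = False, x_5 = False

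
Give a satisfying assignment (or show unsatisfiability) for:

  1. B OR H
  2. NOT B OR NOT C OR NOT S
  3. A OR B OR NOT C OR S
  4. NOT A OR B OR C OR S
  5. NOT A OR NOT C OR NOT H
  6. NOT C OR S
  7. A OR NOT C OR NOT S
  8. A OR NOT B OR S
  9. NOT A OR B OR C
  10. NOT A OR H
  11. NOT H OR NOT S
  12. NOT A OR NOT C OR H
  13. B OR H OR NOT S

C = False, H = True, A = True, B = True, S = False

Try C = True:
  (NOT C OR S) forces S = True.
  (NOT B OR NOT C OR NOT S) forces B = False.
  (B OR H) forces H = True.
  clause (NOT H OR NOT S) is falsified — backtrack.
So C = False.
Set H = True.
  then (NOT H OR NOT S) forces S = False.
Set A = True.
  then (NOT A OR B OR C OR S) forces B = True.
All clauses satisfied.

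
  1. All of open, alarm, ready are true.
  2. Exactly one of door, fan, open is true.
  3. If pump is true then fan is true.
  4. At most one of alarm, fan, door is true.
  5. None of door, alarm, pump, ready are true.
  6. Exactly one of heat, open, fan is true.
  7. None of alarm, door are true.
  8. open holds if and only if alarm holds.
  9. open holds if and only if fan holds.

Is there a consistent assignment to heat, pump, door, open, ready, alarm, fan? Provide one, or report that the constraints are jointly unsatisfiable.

Unsatisfiable — no assignment works.

Case ready = True:
  Constraint (5) is violated (ready=T) — contradiction.
Case ready = False:
  Constraint (1) is violated (ready=F) — contradiction.
Both cases fail — unsatisfiable.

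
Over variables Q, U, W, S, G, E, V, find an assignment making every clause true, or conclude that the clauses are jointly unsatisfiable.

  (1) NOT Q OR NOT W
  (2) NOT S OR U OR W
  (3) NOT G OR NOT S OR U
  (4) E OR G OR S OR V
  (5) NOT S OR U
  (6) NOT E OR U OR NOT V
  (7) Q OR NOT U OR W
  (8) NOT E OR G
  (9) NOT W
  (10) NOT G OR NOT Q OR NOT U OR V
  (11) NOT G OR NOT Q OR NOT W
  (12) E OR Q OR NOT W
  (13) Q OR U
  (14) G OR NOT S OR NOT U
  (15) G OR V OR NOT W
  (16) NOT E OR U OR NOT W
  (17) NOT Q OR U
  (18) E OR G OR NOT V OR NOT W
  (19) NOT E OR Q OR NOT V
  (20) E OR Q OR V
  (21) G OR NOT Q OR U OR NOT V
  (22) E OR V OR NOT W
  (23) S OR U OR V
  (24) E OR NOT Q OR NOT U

Unit clause (NOT W) forces W = False.
Try Q = False:
  (Q OR NOT U OR W) forces U = False.
  clause (Q OR U) is falsified — backtrack.
So Q = True.
  then (NOT Q OR U) forces U = True.
  then (E OR NOT Q OR NOT U) forces E = True.
  then (NOT E OR G) forces G = True.
  then (NOT G OR NOT Q OR NOT U OR V) forces V = True.
Set S = False.
All clauses satisfied.

Q = True, U = True, W = False, S = False, G = True, E = True, V = True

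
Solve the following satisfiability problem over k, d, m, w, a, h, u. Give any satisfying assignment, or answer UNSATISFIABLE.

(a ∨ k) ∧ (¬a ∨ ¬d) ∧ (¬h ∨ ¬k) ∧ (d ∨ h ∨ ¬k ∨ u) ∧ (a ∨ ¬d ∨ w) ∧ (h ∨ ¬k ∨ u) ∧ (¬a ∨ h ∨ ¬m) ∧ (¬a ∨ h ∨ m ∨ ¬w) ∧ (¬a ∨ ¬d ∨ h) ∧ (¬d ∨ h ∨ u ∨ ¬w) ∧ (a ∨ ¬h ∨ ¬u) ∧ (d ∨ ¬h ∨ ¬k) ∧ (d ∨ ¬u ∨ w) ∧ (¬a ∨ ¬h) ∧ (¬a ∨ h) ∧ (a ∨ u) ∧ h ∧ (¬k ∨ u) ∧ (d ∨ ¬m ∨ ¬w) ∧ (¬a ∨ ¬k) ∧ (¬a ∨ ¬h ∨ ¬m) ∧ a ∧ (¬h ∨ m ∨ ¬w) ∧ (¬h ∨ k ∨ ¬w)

UNSATISFIABLE

Case a = True:
  (¬a ∨ ¬d) forces d = False.
  (¬a ∨ ¬h) forces h = False.
  Clause (¬a ∨ h) is falsified — contradiction.
Case a = False:
  Clause (a) is falsified — contradiction.
Both cases fail, so the formula is unsatisfiable.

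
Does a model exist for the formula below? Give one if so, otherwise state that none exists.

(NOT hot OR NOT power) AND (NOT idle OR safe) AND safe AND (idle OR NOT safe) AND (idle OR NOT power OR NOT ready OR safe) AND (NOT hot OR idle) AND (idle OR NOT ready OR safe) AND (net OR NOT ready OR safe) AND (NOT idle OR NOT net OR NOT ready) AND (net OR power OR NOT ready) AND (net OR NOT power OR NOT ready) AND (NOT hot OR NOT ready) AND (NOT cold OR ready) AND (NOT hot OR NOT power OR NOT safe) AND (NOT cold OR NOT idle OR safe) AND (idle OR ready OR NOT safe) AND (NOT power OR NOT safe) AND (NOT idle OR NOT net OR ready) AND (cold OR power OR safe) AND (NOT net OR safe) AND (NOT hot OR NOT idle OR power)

Unit clause (safe) forces safe = True.
In (idle OR NOT safe) only idle is left, so idle = True.
In (NOT power OR NOT safe) only NOT power is left, so power = False.
In (NOT hot OR NOT idle OR power) only NOT hot is left, so hot = False.
Try ready = True:
  (NOT idle OR NOT net OR NOT ready) forces net = False.
  clause (net OR power OR NOT ready) is falsified — backtrack.
So ready = False.
  then (NOT cold OR ready) forces cold = False.
  then (NOT idle OR NOT net OR ready) forces net = False.
All clauses satisfied.

safe = True; ready = False; hot = False; cold = False; net = False; idle = True; power = False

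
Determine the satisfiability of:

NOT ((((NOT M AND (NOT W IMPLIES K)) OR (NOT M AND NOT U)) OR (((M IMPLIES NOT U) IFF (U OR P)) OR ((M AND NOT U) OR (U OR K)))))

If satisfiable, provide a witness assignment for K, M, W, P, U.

Case U = True: the formula becomes NOT (((NOT M AND (NOT W IMPLIES K)) OR True)) = False.
Case U = False: the formula simplifies to NOT ((((NOT M AND (NOT W IMPLIES K)) OR NOT M) OR (P OR (M OR K)))).
  M = True: this becomes NOT ((False OR True)) = False.
  M = False: this becomes NOT ((True OR (P OR K))) = False.
Both cases fail — unsatisfiable.

Unsatisfiable — no assignment works.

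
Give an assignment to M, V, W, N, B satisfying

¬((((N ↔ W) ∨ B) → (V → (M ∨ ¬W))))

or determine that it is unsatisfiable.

M = False, V = True, W = True, N = False, B = True

  ¬((((N ↔ W) ∨ B) → (V → (M ∨ ¬W)))) = True
    ((N ↔ W) ∨ B) → (V → (M ∨ ¬W)) = False
      (N ↔ W) ∨ B = True
        N ↔ W = False
      V → (M ∨ ¬W) = False
        M ∨ ¬W = False
          ¬W = False
The formula evaluates to True.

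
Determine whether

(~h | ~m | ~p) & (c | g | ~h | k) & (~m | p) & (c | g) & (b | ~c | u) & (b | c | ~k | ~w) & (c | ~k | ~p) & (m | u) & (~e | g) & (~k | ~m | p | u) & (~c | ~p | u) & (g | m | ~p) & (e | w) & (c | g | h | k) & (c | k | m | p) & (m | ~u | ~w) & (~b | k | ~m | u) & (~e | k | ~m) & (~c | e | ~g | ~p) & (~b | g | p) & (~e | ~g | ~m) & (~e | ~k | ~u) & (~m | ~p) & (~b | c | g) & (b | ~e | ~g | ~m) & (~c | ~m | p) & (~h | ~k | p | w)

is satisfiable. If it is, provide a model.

c: True; k: False; p: True; g: True; u: True; b: True; m: False; h: True; e: True; w: False

Set c = True.
Set k = False.
Set p = True.
  then (~c | ~p | u) forces u = True.
  then (~m | ~p) forces m = False.
  then (g | m | ~p) forces g = True.
  then (m | ~u | ~w) forces w = False.
  then (~c | e | ~g | ~p) forces e = True.
Set b = True.
Set h = True.
All clauses satisfied.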